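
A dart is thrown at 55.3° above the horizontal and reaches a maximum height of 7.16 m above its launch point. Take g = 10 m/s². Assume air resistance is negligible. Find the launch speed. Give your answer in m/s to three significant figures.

At the peak v_y = 0, so v_y0 = √(2gH) = √(2 × 10.0 × 7.16) = 11.97 m/s.
v_y0 = v₀ sin θ ⇒ v₀ = 11.97 / sin 55.3° = 14.56 m/s.

14.6 m/s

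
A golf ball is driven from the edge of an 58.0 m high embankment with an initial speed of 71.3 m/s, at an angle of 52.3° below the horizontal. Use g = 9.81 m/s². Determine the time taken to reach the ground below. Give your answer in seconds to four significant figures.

Resolve: vₓ = 71.30 cos 52.3° = 43.60 m/s and v_y0 = −56.41 m/s (downward).
With up positive and y = 0 at the ground: y(t) = 58.0 + (−56.41) t − 4.905 t². Setting y = 0 and taking the positive root: t = [−56.41 + √(56.41² + 2·9.81·58.0)] / 9.81 = (−56.41 + 65.73) / 9.81 = 0.9497 s.

0.9497 s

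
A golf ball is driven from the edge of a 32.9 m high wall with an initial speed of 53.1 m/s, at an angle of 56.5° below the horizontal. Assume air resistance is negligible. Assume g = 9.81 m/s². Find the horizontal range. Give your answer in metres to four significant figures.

20.23 m

Horizontal component vₓ = 53.10 cos 56.5° = 29.31 m/s; vertical v_y0 = −44.28 m/s (downward).
Vertical motion (up positive, ground at y = 0): 4.905 t² − (−44.28) t − 32.9 = 0, so t = (−44.28 + √(44.28² + 2·9.81·32.9)) / 9.81 = (−44.28 + 51.05) / 9.81 = 0.6902 s.
Horizontal distance: R = vₓ t = 29.31 × 0.6902 = 20.23 m.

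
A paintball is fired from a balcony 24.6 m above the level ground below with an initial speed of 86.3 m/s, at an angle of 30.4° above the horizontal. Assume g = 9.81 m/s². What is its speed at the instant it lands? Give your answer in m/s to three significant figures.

Horizontal component vₓ = 86.30 cos 30.4° = 74.43 m/s; vertical v_y0 = 86.30 sin 30.4° = 43.67 m/s.
The projectile lands when y = 24.6 + (43.67) t − ½·9.81·t² = 0. Positive root: t = (43.67 + √(43.67² + 2·9.81·24.6)) / 9.81 = (43.67 + 48.89) / 9.81 = 9.435 s.
Vertical velocity at impact: v_y = v_y0 − g t = 43.67 − 9.81 × 9.435 = −48.89 m/s.
Speed: |v| = √(vₓ² + v_y²) = √(74.43² + 48.89²) = 89.05 m/s.

89.1 m/s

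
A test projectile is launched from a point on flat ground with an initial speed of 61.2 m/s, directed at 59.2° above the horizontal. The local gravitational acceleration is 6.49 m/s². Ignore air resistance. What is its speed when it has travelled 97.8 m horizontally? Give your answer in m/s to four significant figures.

45.01 m/s

vₓ = 61.20 cos 59.2° = 31.34 m/s; v_y0 = 61.20 sin 59.2° = 52.57 m/s.
At x = 97.8 m, t = x/vₓ = 97.8/31.34 = 3.121 s.
Vertical velocity there: v_y = v_y0 − g t = 52.57 − 6.49 × 3.121 = 32.31 m/s.
Speed: √(vₓ² + v_y²) = √(31.34² + 32.31²) = 45.01 m/s.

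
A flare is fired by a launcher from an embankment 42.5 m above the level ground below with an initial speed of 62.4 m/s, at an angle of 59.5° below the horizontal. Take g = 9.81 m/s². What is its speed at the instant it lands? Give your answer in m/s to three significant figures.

68.8 m/s

Resolve: vₓ = 62.40 cos 59.5° = 31.67 m/s and v_y0 = −53.77 m/s (downward).
With up positive and y = 0 at the ground: y(t) = 42.5 + (−53.77) t − 4.905 t². Setting y = 0 and taking the positive root: t = [−53.77 + √(53.77² + 2·9.81·42.5)] / 9.81 = (−53.77 + 61.03) / 9.81 = 0.7404 s.
Vertical velocity at impact: v_y = v_y0 − g t = −53.77 − 9.81 × 0.7404 = −61.03 m/s.
Speed: |v| = √(vₓ² + v_y²) = √(31.67² + 61.03²) = 68.76 m/s.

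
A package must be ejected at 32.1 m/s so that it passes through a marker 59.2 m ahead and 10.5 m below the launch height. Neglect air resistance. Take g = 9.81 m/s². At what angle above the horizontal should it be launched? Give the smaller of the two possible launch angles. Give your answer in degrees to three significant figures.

6.15°

Trajectory: y = x tanθ − g x² (1 + tan²θ)/(2v₀²). With x = 59.2, y = −10.5, v₀ = 32.1, g = 9.81:
16.68 tan²θ − 59.2 tanθ + (6.183) = 0.
tanθ = [59.2 ± √(59.2² − 4 × 16.68 × (6.183))] / (2 × 16.68) = (59.2 ± 55.61) / 33.37, giving tanθ = 0.1077 or 3.441.
θ = 6.148° or 73.79°; the smaller is 6.148°.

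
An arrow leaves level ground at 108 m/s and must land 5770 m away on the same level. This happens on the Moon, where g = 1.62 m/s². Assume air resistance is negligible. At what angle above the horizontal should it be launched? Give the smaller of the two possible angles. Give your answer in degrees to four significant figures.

26.63°

From R = (v₀²/g) sin 2θ: sin 2θ = 1.62 × 5770 / 11664 = 0.8014.
2θ = 53.26° or 180° − 53.26° = 126.7°, so θ = 26.63° or 63.37°.
The smaller angle is 26.63°.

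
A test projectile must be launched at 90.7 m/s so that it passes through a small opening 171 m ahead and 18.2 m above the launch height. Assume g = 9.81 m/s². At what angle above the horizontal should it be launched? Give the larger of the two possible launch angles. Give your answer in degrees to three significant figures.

84.1°

Trajectory: y = x tanθ − g x² (1 + tan²θ)/(2v₀²). With x = 171, y = 18.2, v₀ = 90.7, g = 9.81:
17.43 tan²θ − 171 tanθ + (35.63) = 0.
tanθ = [171 ± √(171² − 4 × 17.43 × (35.63))] / (2 × 17.43) = (171 ± 163.6) / 34.87, giving tanθ = 0.2130 or 9.595.
θ = 12.03° or 84.05°; the larger is 84.05°.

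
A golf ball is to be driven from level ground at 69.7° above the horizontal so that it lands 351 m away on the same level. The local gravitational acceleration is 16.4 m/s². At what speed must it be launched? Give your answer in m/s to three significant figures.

94.1 m/s

From R = (v₀² / g) sin 2θ: v₀ = √(gR / sin 2θ).
v₀ = √(16.4 × 351 / sin 139.4°) = √(5756 / 0.6508) = √8845.5 = 94.05 m/s.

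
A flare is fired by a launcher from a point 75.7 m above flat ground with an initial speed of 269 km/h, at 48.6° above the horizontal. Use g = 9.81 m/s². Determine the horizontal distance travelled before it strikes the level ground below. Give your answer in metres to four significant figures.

625.0 m

Convert: 269 km/h = 269/3.6 = 74.72 m/s.
Components: vₓ = 74.72 cos 48.6° = 49.41 m/s, v_y0 = 74.72 sin 48.6° = 56.05 m/s.
Vertical motion (up positive, ground at y = 0): 4.905 t² − (56.05) t − 75.7 = 0, so t = (56.05 + √(56.05² + 2·9.81·75.7)) / 9.81 = (56.05 + 68.02) / 9.81 = 12.65 s.
Horizontal distance: R = vₓ t = 49.41 × 12.65 = 625.0 m.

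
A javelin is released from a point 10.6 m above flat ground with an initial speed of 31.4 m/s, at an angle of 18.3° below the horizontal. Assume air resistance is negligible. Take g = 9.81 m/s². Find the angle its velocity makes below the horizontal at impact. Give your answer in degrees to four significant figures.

30.37°

Horizontal component vₓ = 31.40 cos 18.3° = 29.81 m/s; vertical v_y0 = −9.859 m/s (downward).
With up positive and y = 0 at the ground: y(t) = 10.6 + (−9.859) t − 4.905 t². Setting y = 0 and taking the positive root: t = [−9.859 + √(9.859² + 2·9.81·10.6)] / 9.81 = (−9.859 + 17.47) / 9.81 = 0.7757 s.
At impact: v_y = v_y0 − g t = −17.47 m/s; vₓ = 29.81 m/s.
Angle below horizontal: arctan(|v_y|/vₓ) = arctan(17.47/29.81) = 30.37°.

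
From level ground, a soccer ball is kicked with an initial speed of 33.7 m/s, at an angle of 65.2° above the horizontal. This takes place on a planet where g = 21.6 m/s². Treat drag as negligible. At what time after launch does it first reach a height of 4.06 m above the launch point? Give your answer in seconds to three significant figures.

vₓ = 33.70 cos 65.2° = 14.14 m/s; v_y0 = 33.70 sin 65.2° = 30.59 m/s.
Height y(t) = 30.59 t − 10.80 t² = 4.06 gives 10.80 t² − 30.59 t + 4.06 = 0.
Quadratic formula: t = (30.59 ± √760.48) / 21.6 = (30.59 ± 27.58) / 21.6 → t = 0.1396 s or 2.693 s.
The first (ascending) time is 0.1396 s.

0.140 s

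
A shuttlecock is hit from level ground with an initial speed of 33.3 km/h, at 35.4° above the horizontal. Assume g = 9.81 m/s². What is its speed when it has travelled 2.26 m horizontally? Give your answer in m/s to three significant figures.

Convert: 33.3 km/h = 33.3/3.6 = 9.250 m/s.
vₓ = 9.250 cos 35.4° = 7.540 m/s; v_y0 = 9.250 sin 35.4° = 5.358 m/s.
Time to reach x = 2.26 m: t = x/vₓ = 2.26/7.540 = 0.2997 s.
Vertical velocity there: v_y = v_y0 − g t = 5.358 − 9.81 × 0.2997 = 2.418 m/s.
Speed: √(vₓ² + v_y²) = √(7.540² + 2.418²) = 7.918 m/s.

7.92 m/s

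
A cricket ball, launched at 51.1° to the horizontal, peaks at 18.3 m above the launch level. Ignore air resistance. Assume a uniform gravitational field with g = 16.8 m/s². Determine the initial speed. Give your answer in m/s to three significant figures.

31.9 m/s

At the peak v_y = 0, so v_y0 = √(2gH) = √(2 × 16.8 × 18.3) = 24.80 m/s.
v_y0 = v₀ sin θ ⇒ v₀ = 24.80 / sin 51.1° = 31.86 m/s.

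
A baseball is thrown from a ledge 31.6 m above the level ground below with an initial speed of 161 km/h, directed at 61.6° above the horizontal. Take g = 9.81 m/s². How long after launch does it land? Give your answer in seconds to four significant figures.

8.756 s

Convert: 161 km/h = 161/3.6 = 44.72 m/s.
Components: vₓ = 44.72 cos 61.6° = 21.27 m/s, v_y0 = 44.72 sin 61.6° = 39.34 m/s.
Vertical motion (up positive, ground at y = 0): 4.905 t² − (39.34) t − 31.6 = 0, so t = (39.34 + √(39.34² + 2·9.81·31.6)) / 9.81 = (39.34 + 46.56) / 9.81 = 8.756 s.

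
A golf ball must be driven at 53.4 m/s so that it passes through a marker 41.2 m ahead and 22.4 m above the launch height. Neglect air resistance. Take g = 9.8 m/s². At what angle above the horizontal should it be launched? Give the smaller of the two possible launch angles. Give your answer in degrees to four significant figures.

32.77°

Trajectory: y = x tanθ − g x² (1 + tan²θ)/(2v₀²). With x = 41.2, y = 22.4, v₀ = 53.4, g = 9.80:
2.917 tan²θ − 41.2 tanθ + (25.32) = 0.
tanθ = [41.2 ± √(41.2² − 4 × 2.917 × (25.32))] / (2 × 2.917) = (41.2 ± 37.44) / 5.834, giving tanθ = 0.6438 or 13.48.
θ = 32.77° or 85.76°; the smaller is 32.77°.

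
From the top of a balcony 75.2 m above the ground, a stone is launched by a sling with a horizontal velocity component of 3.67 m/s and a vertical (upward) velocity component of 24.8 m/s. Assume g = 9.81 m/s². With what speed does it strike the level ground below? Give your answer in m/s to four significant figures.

45.87 m/s

With up positive and y = 0 at the ground: y(t) = 75.2 + (24.80) t − 4.905 t². Setting y = 0 and taking the positive root: t = [24.80 + √(24.80² + 2·9.81·75.2)] / 9.81 = (24.80 + 45.72) / 9.81 = 7.189 s.
Vertical velocity at impact: v_y = v_y0 − g t = 24.80 − 9.81 × 7.189 = −45.72 m/s.
Speed: |v| = √(vₓ² + v_y²) = √(3.670² + 45.72²) = 45.87 m/s.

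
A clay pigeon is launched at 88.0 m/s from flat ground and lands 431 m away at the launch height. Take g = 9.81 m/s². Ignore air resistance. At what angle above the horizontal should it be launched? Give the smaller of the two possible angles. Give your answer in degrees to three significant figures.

From R = (v₀²/g) sin 2θ: sin 2θ = 9.81 × 431 / 7744.0 = 0.5460.
2θ = 33.09° or 180° − 33.09° = 146.9°, so θ = 16.55° or 73.45°.
The smaller angle is 16.55°.

16.5°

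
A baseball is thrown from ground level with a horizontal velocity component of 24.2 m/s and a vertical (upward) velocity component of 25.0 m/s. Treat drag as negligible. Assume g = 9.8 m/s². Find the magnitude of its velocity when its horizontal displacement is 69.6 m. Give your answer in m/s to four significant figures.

24.41 m/s

At x = 69.6 m, t = x/vₓ = 69.6/24.20 = 2.876 s.
Vertical velocity there: v_y = v_y0 − g t = 25.00 − 9.80 × 2.876 = −3.185 m/s.
Speed: √(vₓ² + v_y²) = √(24.20² + 3.185²) = 24.41 m/s.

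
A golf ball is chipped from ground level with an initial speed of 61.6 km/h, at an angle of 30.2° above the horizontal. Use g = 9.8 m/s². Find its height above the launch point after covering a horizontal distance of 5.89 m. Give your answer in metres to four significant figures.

2.651 m

Convert: 61.6 km/h = 61.6/3.6 = 17.11 m/s.
vₓ = 17.11 cos 30.2° = 14.79 m/s; v_y0 = 17.11 sin 30.2° = 8.607 m/s.
At x = 5.89 m, t = x/vₓ = 5.89/14.79 = 0.3983 s.
Height: y = v_y0 t − ½ g t² = 8.607 × 0.3983 − 4.900 × 0.3983² = 3.428 − 0.7773 = 2.651 m.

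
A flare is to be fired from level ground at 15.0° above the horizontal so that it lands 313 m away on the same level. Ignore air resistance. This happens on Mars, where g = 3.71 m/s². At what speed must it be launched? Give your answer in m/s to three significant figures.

Level-ground range: R = v₀² sin(2θ)/g, so v₀ = √(gR / sin 2θ).
v₀ = √(3.71 × 313 / sin 30.00°) = √(1161 / 0.5000) = √2322.5 = 48.19 m/s.

48.2 m/s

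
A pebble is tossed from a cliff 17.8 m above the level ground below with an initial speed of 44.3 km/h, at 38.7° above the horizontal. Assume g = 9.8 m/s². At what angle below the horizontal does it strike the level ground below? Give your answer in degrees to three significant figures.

64.6°

Convert: 44.3 km/h = 44.3/3.6 = 12.31 m/s.
Components: vₓ = 12.31 cos 38.7° = 9.604 m/s, v_y0 = 12.31 sin 38.7° = 7.694 m/s.
With up positive and y = 0 at the ground: y(t) = 17.8 + (7.694) t − 4.900 t². Setting y = 0 and taking the positive root: t = [7.694 + √(7.694² + 2·9.80·17.8)] / 9.80 = (7.694 + 20.20) / 9.80 = 2.846 s.
At impact: v_y = v_y0 − g t = −20.20 m/s; vₓ = 9.604 m/s.
Angle below horizontal: arctan(|v_y|/vₓ) = arctan(20.20/9.604) = 64.57°.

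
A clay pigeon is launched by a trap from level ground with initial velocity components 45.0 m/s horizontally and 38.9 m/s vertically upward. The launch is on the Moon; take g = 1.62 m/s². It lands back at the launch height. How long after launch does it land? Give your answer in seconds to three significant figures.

Time of flight on level ground: T = 2 v_y0 / g = 2 × 38.90 / 1.62 = 48.02 s.

48.0 s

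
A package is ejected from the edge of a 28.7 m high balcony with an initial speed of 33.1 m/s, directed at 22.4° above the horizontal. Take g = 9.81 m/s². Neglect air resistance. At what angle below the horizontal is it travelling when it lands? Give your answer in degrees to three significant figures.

Horizontal component vₓ = 33.10 cos 22.4° = 30.60 m/s; vertical v_y0 = 33.10 sin 22.4° = 12.61 m/s.
Vertical motion (up positive, ground at y = 0): 4.905 t² − (12.61) t − 28.7 = 0, so t = (12.61 + √(12.61² + 2·9.81·28.7)) / 9.81 = (12.61 + 26.87) / 9.81 = 4.025 s.
At impact: v_y = v_y0 − g t = −26.87 m/s; vₓ = 30.60 m/s.
Angle below horizontal: arctan(|v_y|/vₓ) = arctan(26.87/30.60) = 41.29°.

41.3°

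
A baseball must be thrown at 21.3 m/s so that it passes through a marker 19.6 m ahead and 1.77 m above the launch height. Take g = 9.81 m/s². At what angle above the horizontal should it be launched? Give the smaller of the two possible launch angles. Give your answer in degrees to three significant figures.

Trajectory: y = x tanθ − g x² (1 + tan²θ)/(2v₀²). With x = 19.6, y = 1.77, v₀ = 21.3, g = 9.81:
4.153 tan²θ − 19.6 tanθ + (5.923) = 0.
tanθ = [19.6 ± √(19.6² − 4 × 4.153 × (5.923))] / (2 × 4.153) = (19.6 ± 16.90) / 8.307, giving tanθ = 0.3245 or 4.395.
θ = 17.98° or 77.18°; the smaller is 17.98°.

18.0°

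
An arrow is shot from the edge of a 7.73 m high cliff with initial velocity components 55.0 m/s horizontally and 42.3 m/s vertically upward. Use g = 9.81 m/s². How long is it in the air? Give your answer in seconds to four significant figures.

8.803 s

The projectile lands when y = 7.73 + (42.30) t − ½·9.81·t² = 0. Positive root: t = (42.30 + √(42.30² + 2·9.81·7.73)) / 9.81 = (42.30 + 44.06) / 9.81 = 8.803 s.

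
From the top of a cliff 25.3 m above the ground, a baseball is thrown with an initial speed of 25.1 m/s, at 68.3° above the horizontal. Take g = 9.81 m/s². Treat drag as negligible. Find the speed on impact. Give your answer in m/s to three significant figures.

33.6 m/s

vₓ = 25.10 cos 68.3° = 9.281 m/s; v_y0 = 25.10 sin 68.3° = 23.32 m/s.
Vertical motion (up positive, ground at y = 0): 4.905 t² − (23.32) t − 25.3 = 0, so t = (23.32 + √(23.32² + 2·9.81·25.3)) / 9.81 = (23.32 + 32.25) / 9.81 = 5.665 s.
Vertical velocity at impact: v_y = v_y0 − g t = 23.32 − 9.81 × 5.665 = −32.25 m/s.
Speed: |v| = √(vₓ² + v_y²) = √(9.281² + 32.25²) = 33.56 m/s.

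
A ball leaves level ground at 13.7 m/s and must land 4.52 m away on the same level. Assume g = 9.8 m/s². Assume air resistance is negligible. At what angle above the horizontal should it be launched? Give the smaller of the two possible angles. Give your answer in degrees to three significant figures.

Level-ground range R = v₀² sin(2θ)/g ⇒ sin(2θ) = gR/v₀² = 9.80 × 4.52 / 13.7² = 0.2360.
2θ = 13.65° or 180° − 13.65° = 166.3°, so θ = 6.825° or 83.17°.
The smaller angle is 6.825°.

6.83°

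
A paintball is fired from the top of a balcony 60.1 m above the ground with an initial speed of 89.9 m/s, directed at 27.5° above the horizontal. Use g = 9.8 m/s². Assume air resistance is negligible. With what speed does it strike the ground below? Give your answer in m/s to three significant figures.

Horizontal component vₓ = 89.90 cos 27.5° = 79.74 m/s; vertical v_y0 = 89.90 sin 27.5° = 41.51 m/s.
The projectile lands when y = 60.1 + (41.51) t − ½·9.80·t² = 0. Positive root: t = (41.51 + √(41.51² + 2·9.80·60.1)) / 9.80 = (41.51 + 53.86) / 9.80 = 9.732 s.
Vertical velocity at impact: v_y = v_y0 − g t = 41.51 − 9.80 × 9.732 = −53.86 m/s.
Speed: |v| = √(vₓ² + v_y²) = √(79.74² + 53.86²) = 96.23 m/s.

96.2 m/s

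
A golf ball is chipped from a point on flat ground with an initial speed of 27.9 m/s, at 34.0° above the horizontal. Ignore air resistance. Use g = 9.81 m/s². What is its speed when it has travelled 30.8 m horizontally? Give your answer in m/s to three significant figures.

23.3 m/s

Components: vₓ = 27.90 cos 34.0° = 23.13 m/s, v_y0 = 27.90 sin 34.0° = 15.60 m/s.
At x = 30.8 m, t = x/vₓ = 30.8/23.13 = 1.332 s.
Vertical velocity there: v_y = v_y0 − g t = 15.60 − 9.81 × 1.332 = 2.539 m/s.
Speed: √(vₓ² + v_y²) = √(23.13² + 2.539²) = 23.27 m/s.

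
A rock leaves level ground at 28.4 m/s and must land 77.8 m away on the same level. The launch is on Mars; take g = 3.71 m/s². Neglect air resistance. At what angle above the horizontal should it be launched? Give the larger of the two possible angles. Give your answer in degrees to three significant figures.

79.5°

Level-ground range R = v₀² sin(2θ)/g ⇒ sin(2θ) = gR/v₀² = 3.71 × 77.8 / 28.4² = 0.3579.
2θ = 20.97° or 180° − 20.97° = 159.0°, so θ = 10.48° or 79.52°.
The larger angle is 79.52°.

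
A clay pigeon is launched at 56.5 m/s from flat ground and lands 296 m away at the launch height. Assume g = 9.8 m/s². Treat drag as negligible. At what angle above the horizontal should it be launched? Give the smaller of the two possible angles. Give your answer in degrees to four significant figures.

R = v₀² sin 2θ / g gives sin 2θ = gR/v₀² = 9.80·296/56.5² = 0.9087.
2θ = 65.33° or 180° − 65.33° = 114.7°, so θ = 32.66° or 57.34°.
The smaller angle is 32.66°.

32.66°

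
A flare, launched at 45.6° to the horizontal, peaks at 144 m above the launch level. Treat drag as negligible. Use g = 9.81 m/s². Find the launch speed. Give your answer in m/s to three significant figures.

74.4 m/s

At the peak v_y = 0, so v_y0 = √(2gH) = √(2 × 9.81 × 144) = 53.15 m/s.
v_y0 = v₀ sin θ ⇒ v₀ = 53.15 / sin 45.6° = 74.40 m/s.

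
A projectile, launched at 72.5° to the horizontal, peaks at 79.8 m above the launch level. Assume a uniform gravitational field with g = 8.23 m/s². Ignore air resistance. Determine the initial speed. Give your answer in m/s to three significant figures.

At the peak v_y = 0, so v_y0 = √(2gH) = √(2 × 8.23 × 79.8) = 36.24 m/s.
v_y0 = v₀ sin θ ⇒ v₀ = 36.24 / sin 72.5° = 38.00 m/s.

38.0 m/s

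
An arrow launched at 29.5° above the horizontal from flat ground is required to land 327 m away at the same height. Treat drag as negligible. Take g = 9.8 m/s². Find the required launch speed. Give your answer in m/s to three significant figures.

61.1 m/s

On level ground R = v₀² sin 2θ / g ⇒ v₀ = √(gR / sin 2θ).
v₀ = √(9.80 × 327 / sin 59.00°) = √(3205 / 0.8572) = √3738.6 = 61.14 m/s.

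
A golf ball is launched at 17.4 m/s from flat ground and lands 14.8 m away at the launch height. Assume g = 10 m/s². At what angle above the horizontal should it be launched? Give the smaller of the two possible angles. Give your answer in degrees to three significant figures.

14.6°

Level-ground range R = v₀² sin(2θ)/g ⇒ sin(2θ) = gR/v₀² = 10.0 × 14.8 / 17.4² = 0.4888.
2θ = 29.26° or 180° − 29.26° = 150.7°, so θ = 14.63° or 75.37°.
The smaller angle is 14.63°.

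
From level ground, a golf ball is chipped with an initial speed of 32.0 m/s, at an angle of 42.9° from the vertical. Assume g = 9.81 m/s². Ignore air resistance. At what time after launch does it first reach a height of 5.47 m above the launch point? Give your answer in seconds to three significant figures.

vₓ = 32.00 sin 42.9° = 21.78 m/s; v_y0 = 32.00 cos 42.9° = 23.44 m/s.
Height y(t) = 23.44 t − 4.905 t² = 5.47 gives 4.905 t² − 23.44 t + 5.47 = 0.
Quadratic formula: t = (23.44 ± √442.18) / 9.81 = (23.44 ± 21.03) / 9.81 → t = 0.2460 s or 4.533 s.
The first (ascending) time is 0.2460 s.

0.246 s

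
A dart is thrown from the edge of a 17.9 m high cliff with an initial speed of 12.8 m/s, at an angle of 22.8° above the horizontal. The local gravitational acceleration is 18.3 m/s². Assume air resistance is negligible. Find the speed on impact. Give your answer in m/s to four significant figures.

vₓ = 12.80 cos 22.8° = 11.80 m/s; v_y0 = 12.80 sin 22.8° = 4.960 m/s.
Vertical motion (up positive, ground at y = 0): 9.150 t² − (4.960) t − 17.9 = 0, so t = (4.960 + √(4.960² + 2·18.3·17.9)) / 18.3 = (4.960 + 26.07) / 18.3 = 1.696 s.
Vertical velocity at impact: v_y = v_y0 − g t = 4.960 − 18.3 × 1.696 = −26.07 m/s.
Speed: |v| = √(vₓ² + v_y²) = √(11.80² + 26.07²) = 28.62 m/s.

28.62 m/s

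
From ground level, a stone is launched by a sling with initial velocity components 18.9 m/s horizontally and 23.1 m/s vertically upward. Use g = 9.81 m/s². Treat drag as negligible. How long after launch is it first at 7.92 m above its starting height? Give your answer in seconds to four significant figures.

Set y = v_y0 t − ½ g t² = 7.92: 4.905 t² − 23.10 t + 7.92 = 0.
t = [23.10 ± √(23.10² − 2·9.81·7.92)] / 9.81 = (23.10 ± 19.45) / 9.81, so t = 0.3723 s or t = 4.337 s.
The first (ascending) time is 0.3723 s.

0.3723 s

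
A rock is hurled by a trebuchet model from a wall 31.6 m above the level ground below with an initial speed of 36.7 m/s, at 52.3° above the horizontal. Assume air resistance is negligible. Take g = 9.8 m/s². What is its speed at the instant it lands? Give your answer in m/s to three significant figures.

Horizontal component vₓ = 36.70 cos 52.3° = 22.44 m/s; vertical v_y0 = 36.70 sin 52.3° = 29.04 m/s.
With up positive and y = 0 at the ground: y(t) = 31.6 + (29.04) t − 4.900 t². Setting y = 0 and taking the positive root: t = [29.04 + √(29.04² + 2·9.80·31.6)] / 9.80 = (29.04 + 38.24) / 9.80 = 6.865 s.
Vertical velocity at impact: v_y = v_y0 − g t = 29.04 − 9.80 × 6.865 = −38.24 m/s.
Speed: |v| = √(vₓ² + v_y²) = √(22.44² + 38.24²) = 44.34 m/s.

44.3 m/s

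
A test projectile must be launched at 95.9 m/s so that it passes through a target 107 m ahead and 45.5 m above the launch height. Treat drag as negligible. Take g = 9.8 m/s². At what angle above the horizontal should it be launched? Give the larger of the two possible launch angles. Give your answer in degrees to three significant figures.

Trajectory: y = x tanθ − g x² (1 + tan²θ)/(2v₀²). With x = 107, y = 45.5, v₀ = 95.9, g = 9.80:
6.100 tan²θ − 107 tanθ + (51.60) = 0.
tanθ = [107 ± √(107² − 4 × 6.100 × (51.60))] / (2 × 6.100) = (107 ± 100.9) / 12.20, giving tanθ = 0.4963 or 17.04.
θ = 26.39° or 86.64°; the larger is 86.64°.

86.6°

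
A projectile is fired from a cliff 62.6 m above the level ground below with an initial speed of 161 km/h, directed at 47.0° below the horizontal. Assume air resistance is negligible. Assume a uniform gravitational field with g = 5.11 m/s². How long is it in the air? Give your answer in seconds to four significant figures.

Convert: 161 km/h = 161/3.6 = 44.72 m/s.
vₓ = 44.72 cos 47.0° = 30.50 m/s; v_y0 = −32.71 m/s (downward).
The projectile lands when y = 62.6 + (−32.71) t − ½·5.11·t² = 0. Positive root: t = (−32.71 + √(32.71² + 2·5.11·62.6)) / 5.11 = (−32.71 + 41.35) / 5.11 = 1.691 s.

1.691 s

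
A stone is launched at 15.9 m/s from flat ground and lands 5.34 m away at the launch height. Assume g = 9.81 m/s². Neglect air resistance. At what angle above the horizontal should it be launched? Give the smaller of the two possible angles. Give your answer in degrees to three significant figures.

From R = (v₀²/g) sin 2θ: sin 2θ = 9.81 × 5.34 / 252.81 = 0.2072.
2θ = 11.96° or 180° − 11.96° = 168.0°, so θ = 5.980° or 84.02°.
The smaller angle is 5.980°.

5.98°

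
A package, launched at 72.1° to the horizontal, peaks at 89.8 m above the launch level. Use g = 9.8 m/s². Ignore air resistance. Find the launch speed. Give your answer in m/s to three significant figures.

At the peak v_y = 0, so v_y0 = √(2gH) = √(2 × 9.80 × 89.8) = 41.95 m/s.
v_y0 = v₀ sin θ ⇒ v₀ = 41.95 / sin 72.1° = 44.09 m/s.

44.1 m/s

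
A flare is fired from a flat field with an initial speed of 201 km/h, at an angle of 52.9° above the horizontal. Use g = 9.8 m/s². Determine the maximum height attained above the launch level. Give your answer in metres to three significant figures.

Convert: 201 km/h = 201/3.6 = 55.83 m/s.
vₓ = 55.83 cos 52.9° = 33.68 m/s; v_y0 = 55.83 sin 52.9° = 44.53 m/s.
At the apex v_y = 0, so H = v_y0²/(2g) = 44.53²/19.60 = 101.2 m.

101 m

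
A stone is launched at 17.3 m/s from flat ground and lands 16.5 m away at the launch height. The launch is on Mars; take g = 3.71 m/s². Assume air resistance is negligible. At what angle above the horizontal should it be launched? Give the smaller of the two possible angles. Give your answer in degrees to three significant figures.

Level-ground range R = v₀² sin(2θ)/g ⇒ sin(2θ) = gR/v₀² = 3.71 × 16.5 / 17.3² = 0.2045.
2θ = 11.80° or 180° − 11.80° = 168.2°, so θ = 5.901° or 84.10°.
The smaller angle is 5.901°.

5.90°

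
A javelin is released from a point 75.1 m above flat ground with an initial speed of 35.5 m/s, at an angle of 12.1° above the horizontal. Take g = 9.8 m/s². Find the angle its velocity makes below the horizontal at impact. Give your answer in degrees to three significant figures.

vₓ = 35.50 cos 12.1° = 34.71 m/s; v_y0 = 35.50 sin 12.1° = 7.441 m/s.
The projectile lands when y = 75.1 + (7.441) t − ½·9.80·t² = 0. Positive root: t = (7.441 + √(7.441² + 2·9.80·75.1)) / 9.80 = (7.441 + 39.08) / 9.80 = 4.747 s.
At impact: v_y = v_y0 − g t = −39.08 m/s; vₓ = 34.71 m/s.
Angle below horizontal: arctan(|v_y|/vₓ) = arctan(39.08/34.71) = 48.39°.

48.4°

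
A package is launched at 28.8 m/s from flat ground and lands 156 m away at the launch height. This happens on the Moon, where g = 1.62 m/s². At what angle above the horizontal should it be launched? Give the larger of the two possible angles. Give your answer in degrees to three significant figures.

81.1°

R = v₀² sin 2θ / g gives sin 2θ = gR/v₀² = 1.62·156/28.8² = 0.3047.
2θ = 17.74° or 180° − 17.74° = 162.3°, so θ = 8.870° or 81.13°.
The larger angle is 81.13°.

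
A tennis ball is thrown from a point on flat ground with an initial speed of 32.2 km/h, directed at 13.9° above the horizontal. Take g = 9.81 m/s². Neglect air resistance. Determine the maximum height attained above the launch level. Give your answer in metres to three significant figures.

0.235 m

Convert: 32.2 km/h = 32.2/3.6 = 8.944 m/s.
Horizontal component vₓ = 8.944 cos 13.9° = 8.683 m/s; vertical v_y0 = 8.944 sin 13.9° = 2.149 m/s.
At the apex v_y = 0, so H = v_y0²/(2g) = 2.149²/19.62 = 0.2353 m.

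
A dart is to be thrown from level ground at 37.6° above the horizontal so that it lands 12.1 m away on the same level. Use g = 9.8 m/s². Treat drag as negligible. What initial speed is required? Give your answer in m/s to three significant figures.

From R = (v₀² / g) sin 2θ: v₀ = √(gR / sin 2θ).
v₀ = √(9.80 × 12.1 / sin 75.20°) = √(118.6 / 0.9668) = √122.65 = 11.07 m/s.

11.1 m/s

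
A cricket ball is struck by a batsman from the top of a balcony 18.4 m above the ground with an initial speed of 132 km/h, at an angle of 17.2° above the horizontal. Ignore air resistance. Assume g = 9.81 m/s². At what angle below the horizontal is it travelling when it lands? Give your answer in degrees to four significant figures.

31.99°

Convert: 132 km/h = 132/3.6 = 36.67 m/s.
Horizontal component vₓ = 36.67 cos 17.2° = 35.03 m/s; vertical v_y0 = 36.67 sin 17.2° = 10.84 m/s.
The projectile lands when y = 18.4 + (10.84) t − ½·9.81·t² = 0. Positive root: t = (10.84 + √(10.84² + 2·9.81·18.4)) / 9.81 = (10.84 + 21.88) / 9.81 = 3.335 s.
At impact: v_y = v_y0 − g t = −21.88 m/s; vₓ = 35.03 m/s.
Angle below horizontal: arctan(|v_y|/vₓ) = arctan(21.88/35.03) = 31.99°.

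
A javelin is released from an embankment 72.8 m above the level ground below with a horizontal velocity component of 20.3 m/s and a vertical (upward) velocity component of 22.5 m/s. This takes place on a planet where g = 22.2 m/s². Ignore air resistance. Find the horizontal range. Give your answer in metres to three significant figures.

With up positive and y = 0 at the ground: y(t) = 72.8 + (22.50) t − 11.10 t². Setting y = 0 and taking the positive root: t = [22.50 + √(22.50² + 2·22.2·72.8)] / 22.2 = (22.50 + 61.14) / 22.2 = 3.768 s.
Horizontal distance: R = vₓ t = 20.30 × 3.768 = 76.49 m.

76.5 m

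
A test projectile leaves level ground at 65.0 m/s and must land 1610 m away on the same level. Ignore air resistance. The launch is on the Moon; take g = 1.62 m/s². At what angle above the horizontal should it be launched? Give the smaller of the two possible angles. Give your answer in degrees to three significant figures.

19.1°

R = v₀² sin 2θ / g gives sin 2θ = gR/v₀² = 1.62·1610/65.0² = 0.6173.
2θ = 38.12° or 180° − 38.12° = 141.9°, so θ = 19.06° or 70.94°.
The smaller angle is 19.06°.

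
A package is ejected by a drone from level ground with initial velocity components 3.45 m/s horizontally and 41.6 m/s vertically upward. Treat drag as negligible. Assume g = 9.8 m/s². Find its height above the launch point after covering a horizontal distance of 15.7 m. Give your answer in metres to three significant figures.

x = vₓ t ⇒ t = 15.7/3.450 = 4.551 s.
Height: y = v_y0 t − ½ g t² = 41.60 × 4.551 − 4.900 × 4.551² = 189.3 − 101.5 = 87.84 m.

87.8 m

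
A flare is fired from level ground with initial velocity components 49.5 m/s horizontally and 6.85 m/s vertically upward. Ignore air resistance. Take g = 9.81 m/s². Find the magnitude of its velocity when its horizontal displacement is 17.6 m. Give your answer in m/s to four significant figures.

At x = 17.6 m, t = x/vₓ = 17.6/49.50 = 0.3556 s.
Vertical velocity there: v_y = v_y0 − g t = 6.850 − 9.81 × 0.3556 = 3.362 m/s.
Speed: √(vₓ² + v_y²) = √(49.50² + 3.362²) = 49.61 m/s.

49.61 m/s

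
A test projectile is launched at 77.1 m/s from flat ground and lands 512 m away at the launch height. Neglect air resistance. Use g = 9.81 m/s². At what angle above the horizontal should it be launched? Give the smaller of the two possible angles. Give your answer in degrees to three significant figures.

28.8°

R = v₀² sin 2θ / g gives sin 2θ = gR/v₀² = 9.81·512/77.1² = 0.8449.
2θ = 57.67° or 180° − 57.67° = 122.3°, so θ = 28.83° or 61.17°.
The smaller angle is 28.83°.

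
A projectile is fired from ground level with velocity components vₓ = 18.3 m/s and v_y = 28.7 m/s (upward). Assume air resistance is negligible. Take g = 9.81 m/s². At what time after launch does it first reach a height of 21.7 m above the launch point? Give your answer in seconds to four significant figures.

0.8921 s

Set y = v_y0 t − ½ g t² = 21.7: 4.905 t² − 28.70 t + 21.7 = 0.
t = [28.70 ± √(28.70² − 2·9.81·21.7)] / 9.81 = (28.70 ± 19.95) / 9.81, so t = 0.8921 s or t = 4.959 s.
The first (ascending) time is 0.8921 s.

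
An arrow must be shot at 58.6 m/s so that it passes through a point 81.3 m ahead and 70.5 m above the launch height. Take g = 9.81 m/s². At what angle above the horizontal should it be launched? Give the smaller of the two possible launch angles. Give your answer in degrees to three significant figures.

48.5°

Trajectory: y = x tanθ − g x² (1 + tan²θ)/(2v₀²). With x = 81.3, y = 70.5, v₀ = 58.6, g = 9.81:
9.441 tan²θ − 81.3 tanθ + (79.94) = 0.
tanθ = [81.3 ± √(81.3² − 4 × 9.441 × (79.94))] / (2 × 9.441) = (81.3 ± 59.92) / 18.88, giving tanθ = 1.132 or 7.479.
θ = 48.55° or 82.38°; the smaller is 48.55°.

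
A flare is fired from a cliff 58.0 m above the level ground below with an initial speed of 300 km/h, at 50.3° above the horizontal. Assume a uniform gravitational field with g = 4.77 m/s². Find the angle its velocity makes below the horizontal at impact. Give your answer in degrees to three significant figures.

Convert: 300 km/h = 300/3.6 = 83.33 m/s.
Components: vₓ = 83.33 cos 50.3° = 53.23 m/s, v_y0 = 83.33 sin 50.3° = 64.12 m/s.
The projectile lands when y = 58.0 + (64.12) t − ½·4.77·t² = 0. Positive root: t = (64.12 + √(64.12² + 2·4.77·58.0)) / 4.77 = (64.12 + 68.30) / 4.77 = 27.76 s.
At impact: v_y = v_y0 − g t = −68.30 m/s; vₓ = 53.23 m/s.
Angle below horizontal: arctan(|v_y|/vₓ) = arctan(68.30/53.23) = 52.07°.

52.1°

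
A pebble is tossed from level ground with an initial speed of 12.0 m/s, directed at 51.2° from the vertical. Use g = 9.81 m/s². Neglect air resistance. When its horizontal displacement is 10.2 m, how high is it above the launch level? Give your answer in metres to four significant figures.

2.366 m

Resolve: vₓ = 12.00 sin 51.2° = 9.352 m/s and v_y0 = 12.00 cos 51.2° = 7.519 m/s.
At x = 10.2 m, t = x/vₓ = 10.2/9.352 = 1.091 s.
Height: y = v_y0 t − ½ g t² = 7.519 × 1.091 − 4.905 × 1.091² = 8.201 − 5.835 = 2.366 m.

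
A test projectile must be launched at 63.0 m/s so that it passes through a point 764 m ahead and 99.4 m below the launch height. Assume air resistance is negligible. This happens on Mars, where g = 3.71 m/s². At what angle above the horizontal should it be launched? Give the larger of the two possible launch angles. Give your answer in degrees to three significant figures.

Trajectory: y = x tanθ − g x² (1 + tan²θ)/(2v₀²). With x = 764, y = −99.4, v₀ = 63.0, g = 3.71:
272.8 tan²θ − 764 tanθ + (173.4) = 0.
tanθ = [764 ± √(764² − 4 × 272.8 × (173.4))] / (2 × 272.8) = (764 ± 628.1) / 545.6, giving tanθ = 0.2491 or 2.551.
θ = 13.99° or 68.60°; the larger is 68.60°.

68.6°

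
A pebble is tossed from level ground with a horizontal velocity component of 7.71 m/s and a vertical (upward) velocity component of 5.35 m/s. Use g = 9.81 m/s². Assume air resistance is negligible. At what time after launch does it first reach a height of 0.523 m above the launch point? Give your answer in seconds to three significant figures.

Set y = v_y0 t − ½ g t² = 0.523: 4.905 t² − 5.350 t + 0.523 = 0.
t = [5.350 ± √(5.350² − 2·9.81·0.523)] / 9.81 = (5.350 ± 4.285) / 9.81, so t = 0.1086 s or t = 0.9822 s.
The first (ascending) time is 0.1086 s.

0.109 s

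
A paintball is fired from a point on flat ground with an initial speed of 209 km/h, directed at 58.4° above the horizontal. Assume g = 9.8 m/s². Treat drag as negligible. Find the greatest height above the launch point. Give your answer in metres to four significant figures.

124.7 m

Convert: 209 km/h = 209/3.6 = 58.06 m/s.
vₓ = 58.06 cos 58.4° = 30.42 m/s; v_y0 = 58.06 sin 58.4° = 49.45 m/s.
Peak height H = v_y0² / (2g) = 2445.1 / 19.60 = 124.7 m.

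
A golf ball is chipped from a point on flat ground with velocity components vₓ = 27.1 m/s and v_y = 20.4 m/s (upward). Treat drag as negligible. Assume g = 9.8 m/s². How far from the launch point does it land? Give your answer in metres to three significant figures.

Flight time T = 2 v_y0 / g = 4.163 s.
Range: R = vₓ T = 27.10 × 4.163 = 112.8 m.

113 m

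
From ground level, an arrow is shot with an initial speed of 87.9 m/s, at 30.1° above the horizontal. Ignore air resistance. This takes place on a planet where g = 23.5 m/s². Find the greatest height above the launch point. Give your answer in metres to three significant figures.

Components: vₓ = 87.90 cos 30.1° = 76.05 m/s, v_y0 = 87.90 sin 30.1° = 44.08 m/s.
At the apex v_y = 0, so H = v_y0²/(2g) = 44.08²/47.00 = 41.35 m.

41.3 m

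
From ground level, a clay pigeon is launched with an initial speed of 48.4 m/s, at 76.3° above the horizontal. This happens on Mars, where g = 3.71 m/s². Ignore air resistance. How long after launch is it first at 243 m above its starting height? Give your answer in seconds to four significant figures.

Components: vₓ = 48.40 cos 76.3° = 11.46 m/s, v_y0 = 48.40 sin 76.3° = 47.02 m/s.
Set y = v_y0 t − ½ g t² = 243: 1.855 t² − 47.02 t + 243 = 0.
t = [47.02 ± √(47.02² − 2·3.71·243)] / 3.71 = (47.02 ± 20.20) / 3.71, so t = 7.230 s or t = 18.12 s.
The first (ascending) time is 7.230 s.

7.230 s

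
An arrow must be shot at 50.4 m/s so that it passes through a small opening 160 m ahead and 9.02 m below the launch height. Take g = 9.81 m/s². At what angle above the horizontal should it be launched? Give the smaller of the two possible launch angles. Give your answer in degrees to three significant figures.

15.4°

Trajectory: y = x tanθ − g x² (1 + tan²θ)/(2v₀²). With x = 160, y = −9.02, v₀ = 50.4, g = 9.81:
49.43 tan²θ − 160 tanθ + (40.41) = 0.
tanθ = [160 ± √(160² − 4 × 49.43 × (40.41))] / (2 × 49.43) = (160 ± 132.7) / 98.87, giving tanθ = 0.2761 or 2.961.
θ = 15.44° or 71.34°; the smaller is 15.44°.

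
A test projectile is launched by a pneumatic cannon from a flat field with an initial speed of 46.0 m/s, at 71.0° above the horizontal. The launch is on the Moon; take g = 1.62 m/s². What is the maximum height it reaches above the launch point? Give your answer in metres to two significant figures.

580 m

Horizontal component vₓ = 46.00 cos 71.0° = 14.98 m/s; vertical v_y0 = 46.00 sin 71.0° = 43.49 m/s.
Peak height H = v_y0² / (2g) = 1891.7 / 3.240 = 583.9 m.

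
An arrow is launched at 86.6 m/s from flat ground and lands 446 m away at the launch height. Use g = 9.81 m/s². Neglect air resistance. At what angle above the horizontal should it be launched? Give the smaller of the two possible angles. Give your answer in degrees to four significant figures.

Level-ground range R = v₀² sin(2θ)/g ⇒ sin(2θ) = gR/v₀² = 9.81 × 446 / 86.6² = 0.5834.
2θ = 35.69° or 180° − 35.69° = 144.3°, so θ = 17.85° or 72.15°.
The smaller angle is 17.85°.

17.85°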